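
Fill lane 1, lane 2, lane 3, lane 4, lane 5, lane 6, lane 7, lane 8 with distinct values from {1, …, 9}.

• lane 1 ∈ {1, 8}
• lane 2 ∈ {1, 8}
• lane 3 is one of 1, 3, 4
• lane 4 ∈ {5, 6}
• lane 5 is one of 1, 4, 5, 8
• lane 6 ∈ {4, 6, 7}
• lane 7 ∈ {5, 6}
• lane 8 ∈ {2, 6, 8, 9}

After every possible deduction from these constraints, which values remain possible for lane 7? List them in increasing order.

5, 6

The 2 variables lane 1 and lane 2 are confined to {1, 8}, which locks those values in; drop them from lane 3, lane 5, lane 8.
The 2 variables lane 4 and lane 7 are confined to {5, 6}, which locks those values in; drop them from lane 5, lane 6, lane 8.
lane 5 has just one choice, so lane 5 = 4. Remove 4 from lane 3, lane 6.
lane 6 must be 7 (only option left).
lane 3 has just one choice, so lane 3 = 3.
No further eliminations apply; lane 7 can still be any of 5, 6.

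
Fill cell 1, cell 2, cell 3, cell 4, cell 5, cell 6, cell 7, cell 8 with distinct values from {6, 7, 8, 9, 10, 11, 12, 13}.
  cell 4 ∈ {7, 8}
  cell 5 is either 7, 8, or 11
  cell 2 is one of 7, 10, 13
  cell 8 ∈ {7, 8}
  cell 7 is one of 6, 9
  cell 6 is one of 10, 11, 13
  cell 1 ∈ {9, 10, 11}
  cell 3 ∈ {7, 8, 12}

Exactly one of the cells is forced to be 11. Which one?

cell 5

The 8 variables together cover exactly {6, 7, 8, 9, 10, 11, 12, 13} — 8 values for 8 variables — and 6 appears only in cell 7's list, so cell 7 = 6.
The 7 still-open variables draw from only 7 values {7, 8, 9, 10, 11, 12, 13}, so each is used; only cell 1 can be 9, hence cell 1 = 9.
The 6 still-open variables together cover exactly {7, 8, 10, 11, 12, 13} — 6 values for 6 variables — and 12 appears only in cell 3's list, so cell 3 = 12.
cell 4 and cell 8 share exactly the 2 values {7, 8}; by pigeonhole those values go to them, so strike 7, 8 from cell 2, cell 5.
So 11 goes to cell 5.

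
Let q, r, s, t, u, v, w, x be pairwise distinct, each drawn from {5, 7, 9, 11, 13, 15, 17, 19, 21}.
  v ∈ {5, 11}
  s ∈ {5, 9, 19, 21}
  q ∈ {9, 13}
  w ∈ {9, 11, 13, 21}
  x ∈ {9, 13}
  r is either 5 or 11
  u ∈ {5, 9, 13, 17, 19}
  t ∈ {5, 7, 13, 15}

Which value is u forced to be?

17

q and x between them cover only {9, 13} — a naked pair. Remove those values from s, t, u, w.
r and v share exactly the 2 values {5, 11}; by pigeonhole those values go to them, so strike 5, 11 from s, t, u, w.
That leaves w = 21. Eliminate 21 elsewhere: s.
s's domain is down to {19}, so s = 19. Eliminate 19 elsewhere: u.
So u = 17.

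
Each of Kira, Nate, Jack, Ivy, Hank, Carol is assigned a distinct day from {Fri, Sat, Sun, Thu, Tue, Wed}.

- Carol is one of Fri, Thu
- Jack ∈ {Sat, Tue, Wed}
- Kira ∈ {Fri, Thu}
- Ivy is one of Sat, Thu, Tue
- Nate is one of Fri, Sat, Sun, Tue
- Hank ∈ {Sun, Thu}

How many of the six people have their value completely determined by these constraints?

The 6 variables together cover exactly {Fri, Sat, Sun, Thu, Tue, Wed} — 6 values for 6 variables — and Wed appears only in Jack's list, so Jack = Wed.
Kira and Carol between them cover only {Fri, Thu} — a naked pair. Remove those values from Nate, Ivy, Hank.
Hank's domain is down to {Sun}, so Hank = Sun. Strike Sun from Nate.
Determined: Jack=Wed, Hank=Sun. The other people each still have more than one consistent value. That makes 2.

2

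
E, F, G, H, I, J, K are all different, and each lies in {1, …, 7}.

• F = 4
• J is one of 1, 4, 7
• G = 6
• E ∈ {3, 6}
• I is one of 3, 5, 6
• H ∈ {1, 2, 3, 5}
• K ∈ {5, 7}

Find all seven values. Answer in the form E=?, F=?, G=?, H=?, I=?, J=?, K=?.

F's domain is down to {4}, so F = 4. Eliminate 4 elsewhere: J.
That leaves G = 6. Eliminate 6 elsewhere: E, I.
E's domain is down to {3}, so E = 3. Remove 3 from H, I.
I's domain is down to {5}, so I = 5. Strike 5 from H, K.
K has just one choice, so K = 7. Eliminate 7 elsewhere: J.
J's domain is down to {1}, so J = 1. Remove 1 from H.
H's domain is down to {2}, so H = 2.

E=3, F=4, G=6, H=2, I=5, J=1, K=7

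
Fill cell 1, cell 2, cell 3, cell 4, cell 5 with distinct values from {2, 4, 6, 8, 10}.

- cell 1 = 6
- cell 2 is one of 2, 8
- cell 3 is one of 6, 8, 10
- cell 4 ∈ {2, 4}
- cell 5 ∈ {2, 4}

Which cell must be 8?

cell 2

cell 1's domain is down to {6}, so cell 1 = 6. Remove 6 from cell 3.
The 4 still-open variables together cover exactly {2, 4, 8, 10} — 4 values for 4 variables — and 10 appears only in cell 3's list, so cell 3 = 10.
The 3 still-open variables together cover exactly {2, 4, 8} — 3 values for 3 variables — and 8 appears only in cell 2's list, so cell 2 = 8.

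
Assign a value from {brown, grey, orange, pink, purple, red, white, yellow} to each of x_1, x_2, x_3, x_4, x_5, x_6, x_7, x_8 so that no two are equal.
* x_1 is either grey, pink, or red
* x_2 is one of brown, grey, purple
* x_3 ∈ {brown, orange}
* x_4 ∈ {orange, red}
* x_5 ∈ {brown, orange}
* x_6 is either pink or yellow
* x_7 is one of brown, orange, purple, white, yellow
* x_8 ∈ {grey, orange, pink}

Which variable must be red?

x_4

Among the 8 variables, white fits only x_7 (and all 8 values in {brown, grey, orange, pink, purple, red, white, yellow} must be used), so x_7 = white.
The 7 still-open variables together cover exactly {brown, grey, orange, pink, purple, red, yellow} — 7 values for 7 variables — and purple appears only in x_2's list, so x_2 = purple.
The 6 still-open variables together cover exactly {brown, grey, orange, pink, red, yellow} — 6 values for 6 variables — and yellow appears only in x_6's list, so x_6 = yellow.
x_3 and x_5 between them cover only {brown, orange} — a naked pair. Remove those values from x_4, x_8.
So red goes to x_4.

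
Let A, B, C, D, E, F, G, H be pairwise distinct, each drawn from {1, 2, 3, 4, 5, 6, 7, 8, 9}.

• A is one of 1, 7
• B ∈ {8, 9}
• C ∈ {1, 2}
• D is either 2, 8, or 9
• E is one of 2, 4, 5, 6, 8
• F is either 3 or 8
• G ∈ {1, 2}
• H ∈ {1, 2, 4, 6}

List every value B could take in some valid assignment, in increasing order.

C and G share exactly the 2 values {1, 2}; by pigeonhole those values go to them, so strike 1, 2 from A, D, E, H.
That leaves A = 7.
B and D between them cover only {8, 9} — a naked pair. Remove those values from E, F.
F has just one choice, so F = 3.
No further eliminations apply; B can still be any of 8, 9.

8, 9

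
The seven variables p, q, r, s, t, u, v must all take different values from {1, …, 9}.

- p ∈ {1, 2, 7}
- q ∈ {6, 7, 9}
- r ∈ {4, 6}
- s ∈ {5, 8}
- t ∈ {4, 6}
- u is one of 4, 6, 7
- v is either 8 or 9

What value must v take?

8

r and t share exactly the 2 values {4, 6}; by pigeonhole those values go to them, so strike 4, 6 from q, u.
u's domain is down to {7}, so u = 7. Remove 7 from p, q.
q has just one choice, so q = 9. Eliminate 9 elsewhere: v.
So v = 8.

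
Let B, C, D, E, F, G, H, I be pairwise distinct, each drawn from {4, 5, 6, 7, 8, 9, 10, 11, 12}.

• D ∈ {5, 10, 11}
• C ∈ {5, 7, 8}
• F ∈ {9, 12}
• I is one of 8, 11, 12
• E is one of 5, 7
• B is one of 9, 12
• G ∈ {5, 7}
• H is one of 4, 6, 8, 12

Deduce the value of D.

B and F share exactly the 2 values {9, 12}; by pigeonhole those values go to them, so strike 9, 12 from H, I.
E and G between them cover only {5, 7} — a naked pair. Remove those values from C, D.
C's domain is down to {8}, so C = 8. So H, I can't be 8.
I has just one choice, so I = 11. So D can't be 11.
So D = 10.

10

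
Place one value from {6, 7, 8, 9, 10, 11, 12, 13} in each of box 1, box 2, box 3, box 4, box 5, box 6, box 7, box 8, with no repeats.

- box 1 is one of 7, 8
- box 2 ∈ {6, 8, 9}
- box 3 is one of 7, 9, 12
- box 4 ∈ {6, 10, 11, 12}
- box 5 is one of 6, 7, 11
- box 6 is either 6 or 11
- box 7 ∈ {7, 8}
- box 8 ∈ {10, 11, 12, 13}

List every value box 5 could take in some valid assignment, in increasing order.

6, 11

Among the 8 variables, 13 fits only box 8 (and all 8 values in {6, 7, 8, 9, 10, 11, 12, 13} must be used), so box 8 = 13.
The 7 still-open variables draw from only 7 values {6, 7, 8, 9, 10, 11, 12}, so each is used; only box 4 can be 10, hence box 4 = 10.
Among the 6 still-open variables, 12 fits only box 3 (and all 6 values in {6, 7, 8, 9, 11, 12} must be used), so box 3 = 12.
Among the 5 still-open variables, 9 fits only box 2 (and all 5 values in {6, 7, 8, 9, 11} must be used), so box 2 = 9.
The 2 variables box 1 and box 7 are confined to {7, 8}, which locks those values in; drop them from box 5.
No further eliminations apply; box 5 can still be any of 6, 11.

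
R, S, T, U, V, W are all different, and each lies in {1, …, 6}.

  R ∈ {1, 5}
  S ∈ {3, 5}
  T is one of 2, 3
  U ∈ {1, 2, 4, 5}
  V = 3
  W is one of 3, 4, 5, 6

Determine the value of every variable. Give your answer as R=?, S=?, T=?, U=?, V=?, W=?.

V must be 3 (only option left). Strike 3 from S, T, W.
That leaves S = 5. Strike 5 from R, U, W.
T's domain is down to {2}, so T = 2. Remove 2 from U.
That leaves R = 1. Strike 1 from U.
U's domain is down to {4}, so U = 4. Remove 4 from W.
W must be 6 (only option left).

R=1, S=5, T=2, U=4, V=3, W=6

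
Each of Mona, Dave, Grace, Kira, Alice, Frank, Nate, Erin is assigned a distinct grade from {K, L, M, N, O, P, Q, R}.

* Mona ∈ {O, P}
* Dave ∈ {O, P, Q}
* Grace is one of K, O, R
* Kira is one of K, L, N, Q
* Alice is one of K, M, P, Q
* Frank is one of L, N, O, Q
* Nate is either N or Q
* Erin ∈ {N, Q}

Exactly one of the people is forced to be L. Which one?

The 8 variables together cover exactly {K, L, M, N, O, P, Q, R} — 8 values for 8 variables — and M appears only in Alice's list, so Alice = M.
The 7 still-open variables draw from only 7 values {K, L, N, O, P, Q, R}, so each is used; only Grace can be R, hence Grace = R.
The 6 still-open variables together cover exactly {K, L, N, O, P, Q} — 6 values for 6 variables — and K appears only in Kira's list, so Kira = K.
The 5 still-open variables draw from only 5 values {L, N, O, P, Q}, so each is used; only Frank can be L, hence Frank = L.

Frank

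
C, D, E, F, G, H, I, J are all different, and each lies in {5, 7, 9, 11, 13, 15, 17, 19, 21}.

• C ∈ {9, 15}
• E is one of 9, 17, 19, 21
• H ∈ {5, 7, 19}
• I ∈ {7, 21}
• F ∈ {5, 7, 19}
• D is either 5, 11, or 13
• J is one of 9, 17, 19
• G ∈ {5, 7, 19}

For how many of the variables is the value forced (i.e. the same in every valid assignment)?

F, G, H between them cover only {5, 7, 19} — a naked triple. Remove those values from D, E, I, J.
I's domain is down to {21}, so I = 21. Eliminate 21 elsewhere: E.
E and J between them cover only {9, 17} — a naked pair. Remove those values from C.
That leaves C = 15.
Determined: C=15, I=21. The other variables each still have more than one consistent value. That makes 2.

2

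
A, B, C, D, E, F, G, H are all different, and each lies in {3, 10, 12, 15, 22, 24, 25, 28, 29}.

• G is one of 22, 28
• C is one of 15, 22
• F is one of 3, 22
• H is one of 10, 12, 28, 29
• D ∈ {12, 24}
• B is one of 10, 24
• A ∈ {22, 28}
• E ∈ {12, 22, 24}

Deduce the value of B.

The 8 variables draw from only 8 values {3, 10, 12, 15, 22, 24, 28, 29}, so each is used; only F can be 3, hence F = 3.
The 7 still-open variables draw from only 7 values {10, 12, 15, 22, 24, 28, 29}, so each is used; only C can be 15, hence C = 15.
The 6 still-open variables draw from only 6 values {10, 12, 22, 24, 28, 29}, so each is used; only H can be 29, hence H = 29.
The 5 still-open variables draw from only 5 values {10, 12, 22, 24, 28}, so each is used; only B can be 10, hence B = 10.

10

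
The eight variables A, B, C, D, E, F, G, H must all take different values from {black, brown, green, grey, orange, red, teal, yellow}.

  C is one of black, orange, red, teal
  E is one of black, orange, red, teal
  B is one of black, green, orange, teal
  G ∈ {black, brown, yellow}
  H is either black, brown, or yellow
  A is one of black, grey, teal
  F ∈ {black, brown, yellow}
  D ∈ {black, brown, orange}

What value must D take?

orange

The 8 variables draw from only 8 values {black, brown, green, grey, orange, red, teal, yellow}, so each is used; only B can be green, hence B = green.
The 7 still-open variables draw from only 7 values {black, brown, grey, orange, red, teal, yellow}, so each is used; only A can be grey, hence A = grey.
F, G, H share exactly the 3 values {black, brown, yellow}; by pigeonhole those values go to them, so strike black, brown, yellow from C, D, E.
So D = orange.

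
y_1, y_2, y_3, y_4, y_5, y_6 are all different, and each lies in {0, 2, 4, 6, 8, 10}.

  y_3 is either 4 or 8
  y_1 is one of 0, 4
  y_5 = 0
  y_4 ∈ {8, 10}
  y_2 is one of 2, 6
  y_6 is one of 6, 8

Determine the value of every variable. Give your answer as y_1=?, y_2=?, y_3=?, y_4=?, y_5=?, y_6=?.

y_1=4, y_2=2, y_3=8, y_4=10, y_5=0, y_6=6

y_5's domain is down to {0}, so y_5 = 0. Remove 0 from y_1.
y_1's domain is down to {4}, so y_1 = 4. So y_3 can't be 4.
y_3 must be 8 (only option left). Remove 8 from y_4, y_6.
y_4's domain is down to {10}, so y_4 = 10.
y_6 has just one choice, so y_6 = 6. So y_2 can't be 6.
y_2 must be 2 (only option left).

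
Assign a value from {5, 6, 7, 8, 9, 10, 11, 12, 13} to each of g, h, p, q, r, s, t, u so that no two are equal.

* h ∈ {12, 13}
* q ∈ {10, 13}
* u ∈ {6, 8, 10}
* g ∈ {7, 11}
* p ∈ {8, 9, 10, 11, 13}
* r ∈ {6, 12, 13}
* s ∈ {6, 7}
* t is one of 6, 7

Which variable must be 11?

Among the 8 variables, 9 fits only p (and all 8 values in {6, 7, 8, 9, 10, 11, 12, 13} must be used), so p = 9.
The 7 still-open variables together cover exactly {6, 7, 8, 10, 11, 12, 13} — 7 values for 7 variables — and 8 appears only in u's list, so u = 8.
The 6 still-open variables draw from only 6 values {6, 7, 10, 11, 12, 13}, so each is used; only q can be 10, hence q = 10.
Among the 5 still-open variables, 11 fits only g (and all 5 values in {6, 7, 11, 12, 13} must be used), so g = 11.

g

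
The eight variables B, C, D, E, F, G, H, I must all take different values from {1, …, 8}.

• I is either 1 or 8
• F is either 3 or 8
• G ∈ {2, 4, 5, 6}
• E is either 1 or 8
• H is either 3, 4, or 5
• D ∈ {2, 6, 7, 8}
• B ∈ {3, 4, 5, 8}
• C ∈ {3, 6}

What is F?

The 8 variables together cover exactly {1, 2, 3, 4, 5, 6, 7, 8} — 8 values for 8 variables — and 7 appears only in D's list, so D = 7.
The 7 still-open variables draw from only 7 values {1, 2, 3, 4, 5, 6, 8}, so each is used; only G can be 2, hence G = 2.
The 6 still-open variables draw from only 6 values {1, 3, 4, 5, 6, 8}, so each is used; only C can be 6, hence C = 6.
The 2 variables E and I are confined to {1, 8}, which locks those values in; drop them from B, F.
So F = 3.

3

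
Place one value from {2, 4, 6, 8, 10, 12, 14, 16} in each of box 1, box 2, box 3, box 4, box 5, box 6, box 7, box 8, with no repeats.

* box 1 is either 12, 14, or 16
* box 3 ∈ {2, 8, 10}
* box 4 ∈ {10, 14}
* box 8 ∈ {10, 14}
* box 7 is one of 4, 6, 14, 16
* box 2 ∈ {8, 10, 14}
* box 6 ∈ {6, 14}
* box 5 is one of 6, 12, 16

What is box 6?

6

The 8 variables together cover exactly {2, 4, 6, 8, 10, 12, 14, 16} — 8 values for 8 variables — and 2 appears only in box 3's list, so box 3 = 2.
Among the 7 still-open variables, 4 fits only box 7 (and all 7 values in {4, 6, 8, 10, 12, 14, 16} must be used), so box 7 = 4.
Among the 6 still-open variables, 8 fits only box 2 (and all 6 values in {6, 8, 10, 12, 14, 16} must be used), so box 2 = 8.
The 2 variables box 4 and box 8 are confined to {10, 14}, which locks those values in; drop them from box 1, box 6.
So box 6 = 6.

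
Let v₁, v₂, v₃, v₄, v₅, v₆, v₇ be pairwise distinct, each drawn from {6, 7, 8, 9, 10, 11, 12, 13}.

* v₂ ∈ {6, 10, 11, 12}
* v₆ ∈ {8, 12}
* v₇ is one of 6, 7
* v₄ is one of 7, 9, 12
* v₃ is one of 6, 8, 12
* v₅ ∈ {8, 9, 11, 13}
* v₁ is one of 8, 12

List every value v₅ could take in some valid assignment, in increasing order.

The 2 variables v₁ and v₆ are confined to {8, 12}, which locks those values in; drop them from v₂, v₃, v₄, v₅.
That leaves v₃ = 6. Eliminate 6 elsewhere: v₂, v₇.
v₇ has just one choice, so v₇ = 7. Remove 7 from v₄.
v₄ must be 9 (only option left). Strike 9 from v₅.
No further eliminations apply; v₅ can still be any of 11, 13.

11, 13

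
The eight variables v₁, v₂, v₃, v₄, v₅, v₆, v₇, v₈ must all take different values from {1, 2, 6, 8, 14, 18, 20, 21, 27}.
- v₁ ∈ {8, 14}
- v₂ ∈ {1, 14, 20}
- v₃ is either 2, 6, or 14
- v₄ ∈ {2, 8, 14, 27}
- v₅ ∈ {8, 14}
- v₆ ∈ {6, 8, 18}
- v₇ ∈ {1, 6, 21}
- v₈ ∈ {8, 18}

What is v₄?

27

v₁ and v₅ between them cover only {8, 14} — a naked pair. Remove those values from v₂, v₃, v₄, v₆, v₈.
v₈'s domain is down to {18}, so v₈ = 18. So v₆ can't be 18.
v₆'s domain is down to {6}, so v₆ = 6. Eliminate 6 elsewhere: v₃, v₇.
v₃ has just one choice, so v₃ = 2. Remove 2 from v₄.
So v₄ = 27.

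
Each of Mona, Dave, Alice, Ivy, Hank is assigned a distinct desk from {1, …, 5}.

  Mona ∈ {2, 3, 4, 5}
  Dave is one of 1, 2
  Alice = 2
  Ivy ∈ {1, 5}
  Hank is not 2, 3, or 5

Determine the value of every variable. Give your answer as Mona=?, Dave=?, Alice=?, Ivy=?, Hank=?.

Mona=3, Dave=1, Alice=2, Ivy=5, Hank=4

Alice has just one choice, so Alice = 2. Eliminate 2 elsewhere: Mona, Dave.
Dave's domain is down to {1}, so Dave = 1. Eliminate 1 elsewhere: Ivy, Hank.
That leaves Ivy = 5. Strike 5 from Mona.
That leaves Hank = 4. Remove 4 from Mona.
Mona has just one choice, so Mona = 3.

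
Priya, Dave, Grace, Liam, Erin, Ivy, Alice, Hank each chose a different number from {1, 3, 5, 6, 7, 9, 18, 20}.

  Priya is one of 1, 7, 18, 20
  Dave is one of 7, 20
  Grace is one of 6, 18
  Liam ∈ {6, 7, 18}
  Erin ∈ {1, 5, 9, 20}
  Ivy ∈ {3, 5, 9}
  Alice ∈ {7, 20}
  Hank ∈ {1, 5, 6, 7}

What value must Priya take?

Among the 8 variables, 3 fits only Ivy (and all 8 values in {1, 3, 5, 6, 7, 9, 18, 20} must be used), so Ivy = 3.
The 7 still-open variables draw from only 7 values {1, 5, 6, 7, 9, 18, 20}, so each is used; only Erin can be 9, hence Erin = 9.
The 6 still-open variables draw from only 6 values {1, 5, 6, 7, 18, 20}, so each is used; only Hank can be 5, hence Hank = 5.
The 5 still-open variables draw from only 5 values {1, 6, 7, 18, 20}, so each is used; only Priya can be 1, hence Priya = 1.

1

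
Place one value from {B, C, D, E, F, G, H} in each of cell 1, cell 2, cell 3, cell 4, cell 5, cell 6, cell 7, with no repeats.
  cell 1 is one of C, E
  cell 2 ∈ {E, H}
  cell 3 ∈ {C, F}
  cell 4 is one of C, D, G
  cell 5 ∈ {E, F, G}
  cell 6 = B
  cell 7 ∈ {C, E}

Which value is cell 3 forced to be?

cell 6 has just one choice, so cell 6 = B.
Among the 6 still-open variables, D fits only cell 4 (and all 6 values in {C, D, E, F, G, H} must be used), so cell 4 = D.
The 5 still-open variables draw from only 5 values {C, E, F, G, H}, so each is used; only cell 5 can be G, hence cell 5 = G.
Among the 4 still-open variables, F fits only cell 3 (and all 4 values in {C, E, F, H} must be used), so cell 3 = F.

F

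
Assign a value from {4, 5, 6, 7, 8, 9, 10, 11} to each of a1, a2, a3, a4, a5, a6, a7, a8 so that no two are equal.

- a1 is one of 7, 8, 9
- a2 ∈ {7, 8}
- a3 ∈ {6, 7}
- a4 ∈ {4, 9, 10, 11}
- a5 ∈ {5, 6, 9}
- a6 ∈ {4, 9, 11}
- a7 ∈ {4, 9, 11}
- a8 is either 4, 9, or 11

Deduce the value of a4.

10

The 8 variables draw from only 8 values {4, 5, 6, 7, 8, 9, 10, 11}, so each is used; only a5 can be 5, hence a5 = 5.
Among the 7 still-open variables, 6 fits only a3 (and all 7 values in {4, 6, 7, 8, 9, 10, 11} must be used), so a3 = 6.
Among the 6 still-open variables, 10 fits only a4 (and all 6 values in {4, 7, 8, 9, 10, 11} must be used), so a4 = 10.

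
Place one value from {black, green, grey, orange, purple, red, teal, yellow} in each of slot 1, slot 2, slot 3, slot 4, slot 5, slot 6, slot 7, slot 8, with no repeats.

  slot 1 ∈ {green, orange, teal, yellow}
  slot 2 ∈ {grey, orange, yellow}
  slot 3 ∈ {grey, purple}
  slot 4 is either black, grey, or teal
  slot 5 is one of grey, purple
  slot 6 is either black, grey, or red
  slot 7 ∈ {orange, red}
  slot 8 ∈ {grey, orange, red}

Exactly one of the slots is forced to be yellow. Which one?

slot 2

The 8 variables draw from only 8 values {black, green, grey, orange, purple, red, teal, yellow}, so each is used; only slot 1 can be green, hence slot 1 = green.
The 7 still-open variables together cover exactly {black, grey, orange, purple, red, teal, yellow} — 7 values for 7 variables — and teal appears only in slot 4's list, so slot 4 = teal.
The 6 still-open variables together cover exactly {black, grey, orange, purple, red, yellow} — 6 values for 6 variables — and black appears only in slot 6's list, so slot 6 = black.
The 5 still-open variables draw from only 5 values {grey, orange, purple, red, yellow}, so each is used; only slot 2 can be yellow, hence slot 2 = yellow.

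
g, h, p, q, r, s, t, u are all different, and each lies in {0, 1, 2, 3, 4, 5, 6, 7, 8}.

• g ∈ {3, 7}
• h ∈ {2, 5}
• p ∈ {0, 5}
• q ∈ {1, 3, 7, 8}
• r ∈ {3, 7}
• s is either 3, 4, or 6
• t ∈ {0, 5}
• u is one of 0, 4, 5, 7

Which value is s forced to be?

g and r between them cover only {3, 7} — a naked pair. Remove those values from q, s, u.
p and t share exactly the 2 values {0, 5}; by pigeonhole those values go to them, so strike 0, 5 from h, u.
That leaves h = 2.
u has just one choice, so u = 4. Strike 4 from s.
So s = 6.

6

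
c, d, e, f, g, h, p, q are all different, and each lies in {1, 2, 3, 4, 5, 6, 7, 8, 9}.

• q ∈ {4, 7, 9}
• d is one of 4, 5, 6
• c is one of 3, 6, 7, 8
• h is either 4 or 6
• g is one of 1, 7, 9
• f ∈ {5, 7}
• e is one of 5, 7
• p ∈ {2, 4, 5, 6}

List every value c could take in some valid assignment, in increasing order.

3, 8

The 2 variables e and f are confined to {5, 7}, which locks those values in; drop them from c, d, g, p, q.
d and h share exactly the 2 values {4, 6}; by pigeonhole those values go to them, so strike 4, 6 from c, p, q.
That leaves p = 2.
q's domain is down to {9}, so q = 9. Eliminate 9 elsewhere: g.
g has just one choice, so g = 1.
No further eliminations apply; c can still be any of 3, 8.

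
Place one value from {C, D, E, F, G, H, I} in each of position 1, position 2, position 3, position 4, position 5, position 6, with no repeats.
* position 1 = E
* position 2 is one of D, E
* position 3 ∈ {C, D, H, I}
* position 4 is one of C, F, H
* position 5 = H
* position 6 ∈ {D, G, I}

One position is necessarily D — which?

position 1 must be E (only option left). Remove E from position 2.
So D goes to position 2.

position 2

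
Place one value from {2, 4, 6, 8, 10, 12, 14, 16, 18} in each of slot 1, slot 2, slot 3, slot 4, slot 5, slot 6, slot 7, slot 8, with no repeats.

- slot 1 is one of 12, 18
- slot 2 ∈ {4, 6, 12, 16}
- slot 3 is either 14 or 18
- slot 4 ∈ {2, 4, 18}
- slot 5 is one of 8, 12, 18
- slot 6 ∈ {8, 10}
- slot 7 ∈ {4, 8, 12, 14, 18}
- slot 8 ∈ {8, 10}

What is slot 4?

slot 6 and slot 8 share exactly the 2 values {8, 10}; by pigeonhole those values go to them, so strike 8, 10 from slot 5, slot 7.
The 2 variables slot 1 and slot 5 are confined to {12, 18}, which locks those values in; drop them from slot 2, slot 3, slot 4, slot 7.
slot 3's domain is down to {14}, so slot 3 = 14. Strike 14 from slot 7.
slot 7's domain is down to {4}, so slot 7 = 4. So slot 2, slot 4 can't be 4.
So slot 4 = 2.

2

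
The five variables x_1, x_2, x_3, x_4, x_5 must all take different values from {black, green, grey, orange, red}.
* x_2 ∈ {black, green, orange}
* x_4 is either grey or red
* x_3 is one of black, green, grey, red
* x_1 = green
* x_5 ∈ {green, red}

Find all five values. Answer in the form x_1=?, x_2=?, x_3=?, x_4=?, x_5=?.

x_1's domain is down to {green}, so x_1 = green. So x_2, x_3, x_5 can't be green.
x_5's domain is down to {red}, so x_5 = red. Eliminate red elsewhere: x_3, x_4.
x_4 must be grey (only option left). Eliminate grey elsewhere: x_3.
That leaves x_3 = black. Eliminate black elsewhere: x_2.
x_2 has just one choice, so x_2 = orange.

x_1=green, x_2=orange, x_3=black, x_4=grey, x_5=red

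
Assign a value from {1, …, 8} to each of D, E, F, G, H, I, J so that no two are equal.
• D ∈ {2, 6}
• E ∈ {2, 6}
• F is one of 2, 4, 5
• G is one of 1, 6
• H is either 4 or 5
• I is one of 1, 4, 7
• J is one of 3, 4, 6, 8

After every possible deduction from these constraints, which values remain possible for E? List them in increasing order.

2, 6

The 2 variables D and E are confined to {2, 6}, which locks those values in; drop them from F, G, J.
G has just one choice, so G = 1. Eliminate 1 elsewhere: I.
F and H share exactly the 2 values {4, 5}; by pigeonhole those values go to them, so strike 4, 5 from I, J.
I has just one choice, so I = 7.
No further eliminations apply; E can still be any of 2, 6.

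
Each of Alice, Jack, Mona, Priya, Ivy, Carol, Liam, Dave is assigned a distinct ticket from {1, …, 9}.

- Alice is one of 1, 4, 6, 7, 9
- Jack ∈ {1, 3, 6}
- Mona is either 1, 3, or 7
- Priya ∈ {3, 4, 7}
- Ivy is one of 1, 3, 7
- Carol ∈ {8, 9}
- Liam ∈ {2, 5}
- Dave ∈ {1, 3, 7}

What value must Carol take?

8

Mona, Ivy, Dave between them cover only {1, 3, 7} — a naked triple. Remove those values from Alice, Jack, Priya.
Jack must be 6 (only option left). Strike 6 from Alice.
Priya's domain is down to {4}, so Priya = 4. Remove 4 from Alice.
Alice has just one choice, so Alice = 9. Strike 9 from Carol.
So Carol = 8.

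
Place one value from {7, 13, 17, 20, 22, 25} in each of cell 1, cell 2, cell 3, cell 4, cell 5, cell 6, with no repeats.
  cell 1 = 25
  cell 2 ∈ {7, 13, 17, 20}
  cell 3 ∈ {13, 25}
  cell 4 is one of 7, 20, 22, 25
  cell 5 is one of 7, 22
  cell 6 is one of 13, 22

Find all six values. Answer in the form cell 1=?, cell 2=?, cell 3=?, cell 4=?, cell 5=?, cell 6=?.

cell 1 must be 25 (only option left). Remove 25 from cell 3, cell 4.
cell 3 has just one choice, so cell 3 = 13. Eliminate 13 elsewhere: cell 2, cell 6.
cell 6 must be 22 (only option left). Strike 22 from cell 4, cell 5.
That leaves cell 5 = 7. So cell 2, cell 4 can't be 7.
cell 4 must be 20 (only option left). So cell 2 can't be 20.
cell 2 has just one choice, so cell 2 = 17.

cell 1=25, cell 2=17, cell 3=13, cell 4=20, cell 5=7, cell 6=22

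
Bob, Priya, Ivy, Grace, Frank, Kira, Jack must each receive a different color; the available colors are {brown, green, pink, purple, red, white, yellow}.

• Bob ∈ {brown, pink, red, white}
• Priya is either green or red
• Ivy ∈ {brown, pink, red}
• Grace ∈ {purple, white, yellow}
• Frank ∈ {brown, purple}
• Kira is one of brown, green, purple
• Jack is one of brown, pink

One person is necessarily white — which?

Bob

The 7 variables together cover exactly {brown, green, pink, purple, red, white, yellow} — 7 values for 7 variables — and yellow appears only in Grace's list, so Grace = yellow.
The 6 still-open variables draw from only 6 values {brown, green, pink, purple, red, white}, so each is used; only Bob can be white, hence Bob = white.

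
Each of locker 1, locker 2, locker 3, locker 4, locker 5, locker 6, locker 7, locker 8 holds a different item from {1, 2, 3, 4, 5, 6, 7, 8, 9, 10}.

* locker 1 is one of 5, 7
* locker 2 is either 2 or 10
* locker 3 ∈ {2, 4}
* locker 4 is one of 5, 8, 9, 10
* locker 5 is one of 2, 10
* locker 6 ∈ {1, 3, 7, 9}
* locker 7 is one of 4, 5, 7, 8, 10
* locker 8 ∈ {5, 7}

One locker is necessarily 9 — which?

locker 1 and locker 8 between them cover only {5, 7} — a naked pair. Remove those values from locker 4, locker 6, locker 7.
locker 2 and locker 5 share exactly the 2 values {2, 10}; by pigeonhole those values go to them, so strike 2, 10 from locker 3, locker 4, locker 7.
locker 3 must be 4 (only option left). Eliminate 4 elsewhere: locker 7.
locker 7's domain is down to {8}, so locker 7 = 8. So locker 4 can't be 8.
So 9 goes to locker 4.

locker 4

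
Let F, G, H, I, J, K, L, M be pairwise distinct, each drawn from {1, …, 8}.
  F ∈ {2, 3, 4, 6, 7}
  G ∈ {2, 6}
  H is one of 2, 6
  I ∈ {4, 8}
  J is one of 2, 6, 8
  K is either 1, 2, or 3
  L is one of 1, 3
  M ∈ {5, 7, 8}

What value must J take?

8

Among the 8 variables, 5 fits only M (and all 8 values in {1, 2, 3, 4, 5, 6, 7, 8} must be used), so M = 5.
The 7 still-open variables together cover exactly {1, 2, 3, 4, 6, 7, 8} — 7 values for 7 variables — and 7 appears only in F's list, so F = 7.
The 6 still-open variables draw from only 6 values {1, 2, 3, 4, 6, 8}, so each is used; only I can be 4, hence I = 4.
Among the 5 still-open variables, 8 fits only J (and all 5 values in {1, 2, 3, 6, 8} must be used), so J = 8.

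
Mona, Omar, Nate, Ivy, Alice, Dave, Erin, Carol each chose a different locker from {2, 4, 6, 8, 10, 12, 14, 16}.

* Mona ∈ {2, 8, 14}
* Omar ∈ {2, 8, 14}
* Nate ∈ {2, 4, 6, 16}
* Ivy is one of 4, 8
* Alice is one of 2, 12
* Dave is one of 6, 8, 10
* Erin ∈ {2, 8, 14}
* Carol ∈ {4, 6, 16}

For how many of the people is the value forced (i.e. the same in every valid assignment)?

The 8 variables together cover exactly {2, 4, 6, 8, 10, 12, 14, 16} — 8 values for 8 variables — and 10 appears only in Dave's list, so Dave = 10.
The 7 still-open variables draw from only 7 values {2, 4, 6, 8, 12, 14, 16}, so each is used; only Alice can be 12, hence Alice = 12.
Mona, Omar, Erin share exactly the 3 values {2, 8, 14}; by pigeonhole those values go to them, so strike 2, 8, 14 from Nate, Ivy.
That leaves Ivy = 4. Remove 4 from Nate, Carol.
Determined: Ivy=4, Alice=12, Dave=10. The other people each still have more than one consistent value. That makes 3.

3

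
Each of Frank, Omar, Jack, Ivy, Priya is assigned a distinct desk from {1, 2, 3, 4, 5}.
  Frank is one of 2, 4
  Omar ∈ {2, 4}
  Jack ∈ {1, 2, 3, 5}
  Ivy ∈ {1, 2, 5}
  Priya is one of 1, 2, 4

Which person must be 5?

The 5 variables draw from only 5 values {1, 2, 3, 4, 5}, so each is used; only Jack can be 3, hence Jack = 3.
The 4 still-open variables together cover exactly {1, 2, 4, 5} — 4 values for 4 variables — and 5 appears only in Ivy's list, so Ivy = 5.

Ivy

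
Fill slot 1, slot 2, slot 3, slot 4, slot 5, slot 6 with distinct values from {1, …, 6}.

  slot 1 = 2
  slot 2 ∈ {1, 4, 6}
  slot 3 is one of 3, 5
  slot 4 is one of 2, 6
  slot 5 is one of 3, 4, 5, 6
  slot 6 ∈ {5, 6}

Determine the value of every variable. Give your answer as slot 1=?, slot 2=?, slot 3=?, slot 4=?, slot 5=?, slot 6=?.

slot 1 has just one choice, so slot 1 = 2. Strike 2 from slot 4.
That leaves slot 4 = 6. Eliminate 6 elsewhere: slot 2, slot 5, slot 6.
slot 6 has just one choice, so slot 6 = 5. Strike 5 from slot 3, slot 5.
slot 3's domain is down to {3}, so slot 3 = 3. Strike 3 from slot 5.
slot 5 must be 4 (only option left). Remove 4 from slot 2.
slot 2's domain is down to {1}, so slot 2 = 1.

slot 1=2, slot 2=1, slot 3=3, slot 4=6, slot 5=4, slot 6=5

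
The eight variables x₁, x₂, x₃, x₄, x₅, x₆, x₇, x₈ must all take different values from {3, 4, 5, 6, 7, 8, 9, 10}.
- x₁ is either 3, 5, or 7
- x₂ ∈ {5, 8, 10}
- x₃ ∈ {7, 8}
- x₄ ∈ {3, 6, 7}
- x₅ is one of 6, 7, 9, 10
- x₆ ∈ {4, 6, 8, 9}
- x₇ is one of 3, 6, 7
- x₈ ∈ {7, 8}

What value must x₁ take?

The 8 variables draw from only 8 values {3, 4, 5, 6, 7, 8, 9, 10}, so each is used; only x₆ can be 4, hence x₆ = 4.
The 7 still-open variables draw from only 7 values {3, 5, 6, 7, 8, 9, 10}, so each is used; only x₅ can be 9, hence x₅ = 9.
The 6 still-open variables together cover exactly {3, 5, 6, 7, 8, 10} — 6 values for 6 variables — and 10 appears only in x₂'s list, so x₂ = 10.
The 5 still-open variables together cover exactly {3, 5, 6, 7, 8} — 5 values for 5 variables — and 5 appears only in x₁'s list, so x₁ = 5.

5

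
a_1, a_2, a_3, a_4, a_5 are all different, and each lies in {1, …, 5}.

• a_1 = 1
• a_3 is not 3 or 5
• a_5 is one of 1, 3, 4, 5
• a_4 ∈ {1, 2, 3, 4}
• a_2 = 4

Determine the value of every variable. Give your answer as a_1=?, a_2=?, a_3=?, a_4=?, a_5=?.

a_1 must be 1 (only option left). Eliminate 1 elsewhere: a_3, a_4, a_5.
a_2's domain is down to {4}, so a_2 = 4. Eliminate 4 elsewhere: a_3, a_4, a_5.
a_3 must be 2 (only option left). Eliminate 2 elsewhere: a_4.
a_4 must be 3 (only option left). Remove 3 from a_5.
a_5's domain is down to {5}, so a_5 = 5.

a_1=1, a_2=4, a_3=2, a_4=3, a_5=5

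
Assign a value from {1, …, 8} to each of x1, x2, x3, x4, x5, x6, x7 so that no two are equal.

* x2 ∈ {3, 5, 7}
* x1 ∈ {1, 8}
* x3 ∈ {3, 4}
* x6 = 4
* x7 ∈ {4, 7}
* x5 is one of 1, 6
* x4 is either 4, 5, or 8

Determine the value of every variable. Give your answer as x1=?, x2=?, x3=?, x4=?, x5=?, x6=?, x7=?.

x1=1, x2=5, x3=3, x4=8, x5=6, x6=4, x7=7

x6 has just one choice, so x6 = 4. Strike 4 from x3, x4, x7.
x7 has just one choice, so x7 = 7. Strike 7 from x2.
x3's domain is down to {3}, so x3 = 3. Remove 3 from x2.
x2 must be 5 (only option left). Eliminate 5 elsewhere: x4.
x4 has just one choice, so x4 = 8. Eliminate 8 elsewhere: x1.
x1's domain is down to {1}, so x1 = 1. Strike 1 from x5.
x5 has just one choice, so x5 = 6.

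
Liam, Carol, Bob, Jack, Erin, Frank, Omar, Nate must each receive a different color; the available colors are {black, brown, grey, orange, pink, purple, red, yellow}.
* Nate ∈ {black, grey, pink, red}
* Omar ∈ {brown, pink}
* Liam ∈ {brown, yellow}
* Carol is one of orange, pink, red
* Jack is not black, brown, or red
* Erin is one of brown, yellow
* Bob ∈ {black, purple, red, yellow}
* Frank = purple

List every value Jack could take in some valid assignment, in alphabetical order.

Frank has just one choice, so Frank = purple. So Bob, Jack can't be purple.
Liam and Erin between them cover only {brown, yellow} — a naked pair. Remove those values from Bob, Jack, Omar.
Omar's domain is down to {pink}, so Omar = pink. Remove pink from Carol, Jack, Nate.
No further eliminations apply; Jack can still be any of grey, orange.

grey, orange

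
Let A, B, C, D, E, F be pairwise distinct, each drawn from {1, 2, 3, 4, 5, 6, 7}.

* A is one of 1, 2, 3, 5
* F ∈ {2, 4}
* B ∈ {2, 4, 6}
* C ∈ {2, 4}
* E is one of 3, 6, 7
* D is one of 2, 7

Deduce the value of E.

C and F between them cover only {2, 4} — a naked pair. Remove those values from A, B, D.
B must be 6 (only option left). Strike 6 from E.
D must be 7 (only option left). Eliminate 7 elsewhere: E.
So E = 3.

3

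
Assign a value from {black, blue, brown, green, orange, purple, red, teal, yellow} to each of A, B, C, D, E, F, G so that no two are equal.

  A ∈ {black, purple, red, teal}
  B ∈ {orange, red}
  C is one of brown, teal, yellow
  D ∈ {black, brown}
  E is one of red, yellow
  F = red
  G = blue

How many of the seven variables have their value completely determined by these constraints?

F must be red (only option left). Eliminate red elsewhere: A, B, E.
G has just one choice, so G = blue.
B's domain is down to {orange}, so B = orange.
E must be yellow (only option left). Remove yellow from C.
Determined: B=orange, E=yellow, F=red, G=blue. The other variables each still have more than one consistent value. That makes 4.

4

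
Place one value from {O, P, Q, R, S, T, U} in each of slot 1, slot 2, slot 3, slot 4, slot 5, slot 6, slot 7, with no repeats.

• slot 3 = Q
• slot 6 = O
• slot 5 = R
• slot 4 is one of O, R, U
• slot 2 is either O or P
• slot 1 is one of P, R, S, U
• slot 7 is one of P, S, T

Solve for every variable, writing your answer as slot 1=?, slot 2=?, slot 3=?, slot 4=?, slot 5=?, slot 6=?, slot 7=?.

slot 3's domain is down to {Q}, so slot 3 = Q.
That leaves slot 5 = R. Eliminate R elsewhere: slot 1, slot 4.
slot 6 has just one choice, so slot 6 = O. Remove O from slot 2, slot 4.
slot 2 must be P (only option left). So slot 1, slot 7 can't be P.
slot 4 must be U (only option left). So slot 1 can't be U.
slot 1 must be S (only option left). So slot 7 can't be S.
That leaves slot 7 = T.

slot 1=S, slot 2=P, slot 3=Q, slot 4=U, slot 5=R, slot 6=O, slot 7=T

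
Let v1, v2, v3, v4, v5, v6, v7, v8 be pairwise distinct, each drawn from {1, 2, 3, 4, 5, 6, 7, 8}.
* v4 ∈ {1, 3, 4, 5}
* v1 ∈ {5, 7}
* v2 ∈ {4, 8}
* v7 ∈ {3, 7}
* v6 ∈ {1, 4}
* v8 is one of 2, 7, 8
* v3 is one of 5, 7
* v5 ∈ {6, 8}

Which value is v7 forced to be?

3

The 8 variables together cover exactly {1, 2, 3, 4, 5, 6, 7, 8} — 8 values for 8 variables — and 2 appears only in v8's list, so v8 = 2.
The 7 still-open variables together cover exactly {1, 3, 4, 5, 6, 7, 8} — 7 values for 7 variables — and 6 appears only in v5's list, so v5 = 6.
The 6 still-open variables together cover exactly {1, 3, 4, 5, 7, 8} — 6 values for 6 variables — and 8 appears only in v2's list, so v2 = 8.
v1 and v3 share exactly the 2 values {5, 7}; by pigeonhole those values go to them, so strike 5, 7 from v4, v7.
So v7 = 3.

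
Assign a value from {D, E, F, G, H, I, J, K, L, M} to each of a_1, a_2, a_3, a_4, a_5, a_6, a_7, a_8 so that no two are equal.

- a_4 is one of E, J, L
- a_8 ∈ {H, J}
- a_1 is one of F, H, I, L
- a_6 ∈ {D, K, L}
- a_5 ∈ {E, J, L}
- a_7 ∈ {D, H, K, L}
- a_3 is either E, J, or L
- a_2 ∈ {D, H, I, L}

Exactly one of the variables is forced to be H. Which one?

Among the 8 variables, F fits only a_1 (and all 8 values in {D, E, F, H, I, J, K, L} must be used), so a_1 = F.
The 7 still-open variables draw from only 7 values {D, E, H, I, J, K, L}, so each is used; only a_2 can be I, hence a_2 = I.
a_3, a_4, a_5 between them cover only {E, J, L} — a naked triple. Remove those values from a_6, a_7, a_8.
So H goes to a_8.

a_8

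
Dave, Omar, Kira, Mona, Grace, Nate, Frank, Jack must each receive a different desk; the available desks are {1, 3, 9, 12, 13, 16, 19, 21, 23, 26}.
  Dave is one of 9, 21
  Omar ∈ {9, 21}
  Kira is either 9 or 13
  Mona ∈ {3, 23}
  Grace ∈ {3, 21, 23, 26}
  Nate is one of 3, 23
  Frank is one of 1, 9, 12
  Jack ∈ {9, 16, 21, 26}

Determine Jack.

16

Dave and Omar share exactly the 2 values {9, 21}; by pigeonhole those values go to them, so strike 9, 21 from Kira, Grace, Frank, Jack.
Kira must be 13 (only option left).
The 2 variables Mona and Nate are confined to {3, 23}, which locks those values in; drop them from Grace.
Grace's domain is down to {26}, so Grace = 26. Strike 26 from Jack.
So Jack = 16.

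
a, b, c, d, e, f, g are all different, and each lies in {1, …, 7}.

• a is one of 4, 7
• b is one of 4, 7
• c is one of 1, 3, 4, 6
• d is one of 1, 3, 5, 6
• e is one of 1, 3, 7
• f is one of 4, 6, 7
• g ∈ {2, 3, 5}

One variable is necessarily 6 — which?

f

The 7 variables together cover exactly {1, 2, 3, 4, 5, 6, 7} — 7 values for 7 variables — and 2 appears only in g's list, so g = 2.
The 6 still-open variables draw from only 6 values {1, 3, 4, 5, 6, 7}, so each is used; only d can be 5, hence d = 5.
a and b between them cover only {4, 7} — a naked pair. Remove those values from c, e, f.
So 6 goes to f.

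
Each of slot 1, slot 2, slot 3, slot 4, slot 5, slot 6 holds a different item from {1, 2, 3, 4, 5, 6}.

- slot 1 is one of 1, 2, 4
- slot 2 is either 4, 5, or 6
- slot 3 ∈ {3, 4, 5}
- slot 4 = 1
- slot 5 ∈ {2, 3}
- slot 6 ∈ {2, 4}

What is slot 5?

slot 4's domain is down to {1}, so slot 4 = 1. Strike 1 from slot 1.
The 5 still-open variables together cover exactly {2, 3, 4, 5, 6} — 5 values for 5 variables — and 6 appears only in slot 2's list, so slot 2 = 6.
Among the 4 still-open variables, 5 fits only slot 3 (and all 4 values in {2, 3, 4, 5} must be used), so slot 3 = 5.
The 3 still-open variables draw from only 3 values {2, 3, 4}, so each is used; only slot 5 can be 3, hence slot 5 = 3.

3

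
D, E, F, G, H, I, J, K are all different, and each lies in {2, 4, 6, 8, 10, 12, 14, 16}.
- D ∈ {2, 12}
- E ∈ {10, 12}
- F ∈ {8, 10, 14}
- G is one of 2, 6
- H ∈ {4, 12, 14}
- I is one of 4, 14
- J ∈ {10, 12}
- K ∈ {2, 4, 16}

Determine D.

2

The 8 variables draw from only 8 values {2, 4, 6, 8, 10, 12, 14, 16}, so each is used; only G can be 6, hence G = 6.
The 7 still-open variables draw from only 7 values {2, 4, 8, 10, 12, 14, 16}, so each is used; only F can be 8, hence F = 8.
Among the 6 still-open variables, 16 fits only K (and all 6 values in {2, 4, 10, 12, 14, 16} must be used), so K = 16.
The 5 still-open variables draw from only 5 values {2, 4, 10, 12, 14}, so each is used; only D can be 2, hence D = 2.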